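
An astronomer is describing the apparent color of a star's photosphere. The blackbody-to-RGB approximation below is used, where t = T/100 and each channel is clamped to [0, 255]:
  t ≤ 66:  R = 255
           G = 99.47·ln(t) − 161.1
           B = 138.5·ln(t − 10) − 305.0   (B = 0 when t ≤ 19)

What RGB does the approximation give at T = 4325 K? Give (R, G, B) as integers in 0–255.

t = 4325/100 = 43.25; the t ≤ 66 branch applies.
R = 255 by definition for t ≤ 66.
G = 99.47·ln 43.25 − 161.1 = 99.47·3.7670 − 161.1 = 213.603.
B = 138.5·ln(43.25 − 10) − 305.0 = 138.5·ln 33.25 − 305.0 = 138.5·3.5041 − 305.0 = 180.312.
Rounded: (255, 214, 180).

(255, 214, 180)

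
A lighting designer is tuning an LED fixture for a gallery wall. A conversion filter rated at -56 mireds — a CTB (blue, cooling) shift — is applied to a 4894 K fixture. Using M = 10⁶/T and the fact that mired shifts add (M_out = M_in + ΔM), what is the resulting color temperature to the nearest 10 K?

M_in = 10⁶/4894 = 204.33 mireds.
M_out = 204.33 + (-56) = 148.33 mireds.
T_out = 10⁶/148.33 = 6741.6 K → 6740 K.

6740 K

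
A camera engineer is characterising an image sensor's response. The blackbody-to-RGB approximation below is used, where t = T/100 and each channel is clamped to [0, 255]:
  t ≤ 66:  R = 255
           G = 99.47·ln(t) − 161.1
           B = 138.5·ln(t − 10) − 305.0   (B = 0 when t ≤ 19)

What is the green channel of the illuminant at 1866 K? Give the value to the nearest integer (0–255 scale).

t = 1866/100 = 18.66; the t ≤ 66 branch applies.
G = 99.47·ln 18.66 − 161.1 = 99.47·2.9264 − 161.1 = 129.987.
Rounded: 130.

130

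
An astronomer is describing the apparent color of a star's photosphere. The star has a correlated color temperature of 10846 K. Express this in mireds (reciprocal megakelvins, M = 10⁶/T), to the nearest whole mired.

M = 10⁶ / 10846 = 92.200 → 92 mireds.

92 mireds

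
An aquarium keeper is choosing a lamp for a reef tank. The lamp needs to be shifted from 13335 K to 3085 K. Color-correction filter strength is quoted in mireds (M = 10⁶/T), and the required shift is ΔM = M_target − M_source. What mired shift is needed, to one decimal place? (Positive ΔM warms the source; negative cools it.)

M_source = 10⁶/13335 = 74.991; M_target = 10⁶/3085 = 324.149.
ΔM = 324.149 − 74.991 = 249.158 → +249.2 mireds, a warming shift.

+249.2 mireds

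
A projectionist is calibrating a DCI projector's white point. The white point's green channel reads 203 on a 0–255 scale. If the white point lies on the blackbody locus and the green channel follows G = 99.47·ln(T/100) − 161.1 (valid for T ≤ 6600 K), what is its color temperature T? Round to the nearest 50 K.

3900 K

ln t = (203 + 161.1) / 99.47 = 3.6604.
t = e^3.6604 = 38.877.
T = 100·t = 3888 K → 3900 K to the nearest 50 K.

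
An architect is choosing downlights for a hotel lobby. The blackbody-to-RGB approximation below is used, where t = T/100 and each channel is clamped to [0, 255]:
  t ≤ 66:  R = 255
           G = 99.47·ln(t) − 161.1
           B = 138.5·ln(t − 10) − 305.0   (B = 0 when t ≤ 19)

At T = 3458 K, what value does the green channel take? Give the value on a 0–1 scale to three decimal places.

0.750

t = 3458/100 = 34.58; the t ≤ 66 branch applies.
G = 99.47·ln 34.58 − 161.1 = 99.47·3.5433 − 161.1 = 191.350.
On a 0–1 scale: 191.350/255 = 0.7504 → 0.750.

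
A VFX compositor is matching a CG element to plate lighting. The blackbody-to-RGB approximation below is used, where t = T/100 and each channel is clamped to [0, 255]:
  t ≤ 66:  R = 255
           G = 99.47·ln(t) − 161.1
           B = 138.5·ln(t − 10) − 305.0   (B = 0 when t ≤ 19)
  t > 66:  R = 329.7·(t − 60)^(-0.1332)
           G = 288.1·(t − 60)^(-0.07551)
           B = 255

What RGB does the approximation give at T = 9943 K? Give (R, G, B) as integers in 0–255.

(202, 218, 255)

t = 9943/100 = 99.43; the t > 66 branch applies.
R = 329.7·(99.43 − 60)^(-0.1332) = 329.7·39.43^(-0.1332) = 329.7·0.61297 = 202.095.
G = 288.1·(99.43 − 60)^(-0.07551) = 288.1·39.43^(-0.07551) = 288.1·0.75770 = 218.294.
B = 255 by definition for t > 66.
Rounded: (202, 218, 255).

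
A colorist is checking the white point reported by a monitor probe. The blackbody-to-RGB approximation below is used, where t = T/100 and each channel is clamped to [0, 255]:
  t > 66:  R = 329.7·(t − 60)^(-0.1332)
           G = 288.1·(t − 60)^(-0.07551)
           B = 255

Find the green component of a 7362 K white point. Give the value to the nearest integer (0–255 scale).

t = 7362/100 = 73.62; the t > 66 branch applies.
G = 288.1·(73.62 − 60)^(-0.07551) = 288.1·13.62^(-0.07551) = 288.1·0.82103 = 236.538.
Rounded: 237.

237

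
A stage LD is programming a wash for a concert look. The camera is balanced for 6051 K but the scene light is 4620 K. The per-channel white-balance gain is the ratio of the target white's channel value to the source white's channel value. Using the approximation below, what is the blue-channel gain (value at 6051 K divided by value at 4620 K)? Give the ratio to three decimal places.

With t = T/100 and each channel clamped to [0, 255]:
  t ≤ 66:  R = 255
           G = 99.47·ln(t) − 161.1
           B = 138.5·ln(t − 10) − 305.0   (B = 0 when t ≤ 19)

1.240

At 4620 K (t = 46.2):
  B = 138.5·ln(46.2 − 10) − 305.0 = 138.5·ln 36.2 − 305.0 = 138.5·3.5891 − 305.0 = 192.085.
At 6051 K (t = 60.51):
  B = 138.5·ln(60.51 − 10) − 305.0 = 138.5·ln 50.51 − 305.0 = 138.5·3.9222 − 305.0 = 238.221.
Gain = 238.221 / 192.085 = 1.2402 → 1.240.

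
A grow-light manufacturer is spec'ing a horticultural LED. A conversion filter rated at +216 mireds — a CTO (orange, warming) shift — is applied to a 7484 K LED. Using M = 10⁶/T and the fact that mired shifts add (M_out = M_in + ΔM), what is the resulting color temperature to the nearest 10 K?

2860 K

M_in = 10⁶/7484 = 133.62 mireds.
M_out = 133.62 + (+216) = 349.62 mireds.
T_out = 10⁶/349.62 = 2860.3 K → 2860 K.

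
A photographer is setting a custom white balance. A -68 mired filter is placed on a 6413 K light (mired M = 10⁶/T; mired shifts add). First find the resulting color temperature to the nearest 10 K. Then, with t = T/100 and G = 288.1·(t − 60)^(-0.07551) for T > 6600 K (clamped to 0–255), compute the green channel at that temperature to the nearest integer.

M_in = 10⁶/6413 = 155.93; M_out = 155.93 + (-68) = 87.93.
T_out = 10⁶/87.93 = 11372.3 K → 11370 K; t = 113.7.
G = 288.1·(113.7 − 60)^(-0.07551) = 288.1·53.7^(-0.07551) = 288.1·0.74024 = 213.262.
Rounded: 213.

213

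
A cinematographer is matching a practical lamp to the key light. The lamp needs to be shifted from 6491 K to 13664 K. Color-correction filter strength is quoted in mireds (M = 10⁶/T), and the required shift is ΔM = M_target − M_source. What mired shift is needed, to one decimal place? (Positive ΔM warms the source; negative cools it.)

M_source = 10⁶/6491 = 154.059; M_target = 10⁶/13664 = 73.185.
ΔM = 73.185 − 154.059 = -80.874 → -80.9 mireds, a cooling shift.

-80.9 mireds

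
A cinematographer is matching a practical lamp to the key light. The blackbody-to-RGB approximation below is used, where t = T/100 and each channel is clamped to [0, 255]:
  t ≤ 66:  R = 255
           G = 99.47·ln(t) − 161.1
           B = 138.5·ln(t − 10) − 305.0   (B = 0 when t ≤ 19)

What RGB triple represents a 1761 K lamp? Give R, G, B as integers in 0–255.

t = 1761/100 = 17.61; the t ≤ 66 branch applies.
R = 255 by definition for t ≤ 66.
G = 99.47·ln 17.61 − 161.1 = 99.47·2.8685 − 161.1 = 124.226.
t = 17.61 ≤ 19, so B = 0.
Rounded: (255, 124, 0).

R=255, G=124, B=0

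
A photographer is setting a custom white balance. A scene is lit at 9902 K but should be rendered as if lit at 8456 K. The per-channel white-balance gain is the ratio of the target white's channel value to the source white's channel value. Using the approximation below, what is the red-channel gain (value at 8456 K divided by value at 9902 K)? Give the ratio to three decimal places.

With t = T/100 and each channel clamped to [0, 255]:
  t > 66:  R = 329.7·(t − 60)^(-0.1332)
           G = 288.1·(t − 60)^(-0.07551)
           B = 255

1.064

At 9902 K (t = 99.02):
  R = 329.7·(99.02 − 60)^(-0.1332) = 329.7·39.02^(-0.1332) = 329.7·0.61382 = 202.376.
At 8456 K (t = 84.56):
  R = 329.7·(84.56 − 60)^(-0.1332) = 329.7·24.56^(-0.1332) = 329.7·0.65286 = 215.249.
Gain = 215.249 / 202.376 = 1.0636 → 1.064.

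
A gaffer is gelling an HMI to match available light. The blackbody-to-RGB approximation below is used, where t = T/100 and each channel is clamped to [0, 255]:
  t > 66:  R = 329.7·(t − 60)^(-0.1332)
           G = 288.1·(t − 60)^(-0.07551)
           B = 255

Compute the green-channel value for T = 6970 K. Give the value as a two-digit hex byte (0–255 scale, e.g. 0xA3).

t = 6970/100 = 69.7; the t > 66 branch applies.
G = 288.1·(69.7 − 60)^(-0.07551) = 288.1·9.7^(-0.07551) = 288.1·0.84234 = 242.679.
Rounded: 243; in hex, 0xF3.

0xF3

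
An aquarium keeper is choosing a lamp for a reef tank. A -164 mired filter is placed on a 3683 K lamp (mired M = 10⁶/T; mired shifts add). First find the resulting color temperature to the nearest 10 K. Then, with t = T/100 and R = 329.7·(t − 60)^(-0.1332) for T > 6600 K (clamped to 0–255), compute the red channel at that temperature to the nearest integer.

M_in = 10⁶/3683 = 271.52; M_out = 271.52 + (-164) = 107.52.
T_out = 10⁶/107.52 = 9300.8 K → 9300 K; t = 93.
R = 329.7·(93 − 60)^(-0.1332) = 329.7·33^(-0.1332) = 329.7·0.62767 = 206.944.
Rounded: 207.

207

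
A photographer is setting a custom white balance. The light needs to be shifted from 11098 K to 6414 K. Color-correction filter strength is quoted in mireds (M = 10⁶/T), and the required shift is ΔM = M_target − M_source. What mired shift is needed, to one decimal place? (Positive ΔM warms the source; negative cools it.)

M_source = 10⁶/11098 = 90.106; M_target = 10⁶/6414 = 155.909.
ΔM = 155.909 − 90.106 = 65.803 → +65.8 mireds, a warming shift.

+65.8 mireds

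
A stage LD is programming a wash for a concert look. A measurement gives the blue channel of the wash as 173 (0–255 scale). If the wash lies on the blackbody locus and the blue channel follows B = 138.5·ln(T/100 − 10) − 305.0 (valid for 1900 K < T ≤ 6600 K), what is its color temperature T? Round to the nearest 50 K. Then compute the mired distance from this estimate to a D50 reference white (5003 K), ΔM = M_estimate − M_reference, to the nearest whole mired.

+41 mireds

ln(t − 10) = (173 + 305.0) / 138.5 = 3.4513.
t − 10 = e^3.4513 = 31.540, so t = 41.540.
T = 100·t = 4154 K → 4150 K to the nearest 50 K.
M_estimate = 10⁶/4150 = 240.96; M_reference = 10⁶/5003 = 199.88.
ΔM = 240.96 − 199.88 = 41.08 → +41 mireds.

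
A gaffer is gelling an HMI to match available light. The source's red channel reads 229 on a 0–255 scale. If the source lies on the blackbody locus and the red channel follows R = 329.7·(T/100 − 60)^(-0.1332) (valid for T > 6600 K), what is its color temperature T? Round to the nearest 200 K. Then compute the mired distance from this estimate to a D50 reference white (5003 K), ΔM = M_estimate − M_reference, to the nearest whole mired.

-68 mireds

(t − 60)^(-0.1332) = 229/329.7 = 0.69457.
t − 60 = 0.69457^(1/-0.1332) = 0.69457^(-7.508) = 15.428, so t = 75.428.
T = 100·t = 7543 K → 7600 K to the nearest 200 K.
M_estimate = 10⁶/7600 = 131.58; M_reference = 10⁶/5003 = 199.88.
ΔM = 131.58 − 199.88 = -68.30 → -68 mireds.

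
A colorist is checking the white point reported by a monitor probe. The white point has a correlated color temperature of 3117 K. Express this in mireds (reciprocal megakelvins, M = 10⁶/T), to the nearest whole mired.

M = 10⁶ / 3117 = 320.821 → 321 mireds.

321 mireds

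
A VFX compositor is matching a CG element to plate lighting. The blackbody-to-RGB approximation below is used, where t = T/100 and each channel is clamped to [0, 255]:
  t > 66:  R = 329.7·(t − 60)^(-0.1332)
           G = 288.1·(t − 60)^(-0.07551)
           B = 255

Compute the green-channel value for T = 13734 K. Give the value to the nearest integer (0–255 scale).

207

t = 13734/100 = 137.34; the t > 66 branch applies.
G = 288.1·(137.34 − 60)^(-0.07551) = 288.1·77.34^(-0.07551) = 288.1·0.72012 = 207.467.
Rounded: 207.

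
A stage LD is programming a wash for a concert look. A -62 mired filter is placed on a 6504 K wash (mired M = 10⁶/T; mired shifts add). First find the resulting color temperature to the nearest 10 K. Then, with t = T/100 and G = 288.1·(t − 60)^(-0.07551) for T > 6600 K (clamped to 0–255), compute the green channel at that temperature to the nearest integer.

M_in = 10⁶/6504 = 153.75; M_out = 153.75 + (-62) = 91.75.
T_out = 10⁶/91.75 = 10899.0 K → 10900 K; t = 109.
G = 288.1·(109 − 60)^(-0.07551) = 288.1·49^(-0.07551) = 288.1·0.74537 = 214.742.
Rounded: 215.

215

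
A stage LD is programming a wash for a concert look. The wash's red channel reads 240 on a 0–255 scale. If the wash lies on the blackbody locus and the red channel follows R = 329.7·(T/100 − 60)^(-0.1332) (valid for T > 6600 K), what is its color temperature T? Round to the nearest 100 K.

(t − 60)^(-0.1332) = 240/329.7 = 0.72793.
t − 60 = 0.72793^(1/-0.1332) = 0.72793^(-7.508) = 10.848, so t = 70.848.
T = 100·t = 7085 K → 7100 K to the nearest 100 K.

7100 K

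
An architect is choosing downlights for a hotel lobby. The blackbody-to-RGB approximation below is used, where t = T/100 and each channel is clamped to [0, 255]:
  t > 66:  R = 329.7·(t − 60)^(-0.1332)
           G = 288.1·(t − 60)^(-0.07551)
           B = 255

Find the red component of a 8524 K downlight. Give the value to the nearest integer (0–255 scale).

214

t = 8524/100 = 85.24; the t > 66 branch applies.
R = 329.7·(85.24 − 60)^(-0.1332) = 329.7·25.24^(-0.1332) = 329.7·0.65049 = 214.467.
Rounded: 214.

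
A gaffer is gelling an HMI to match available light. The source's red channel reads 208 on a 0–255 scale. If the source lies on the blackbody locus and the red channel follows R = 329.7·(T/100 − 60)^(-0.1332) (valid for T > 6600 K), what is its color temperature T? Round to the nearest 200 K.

9200 K

(t − 60)^(-0.1332) = 208/329.7 = 0.63088.
t − 60 = 0.63088^(1/-0.1332) = 0.63088^(-7.508) = 31.763, so t = 91.763.
T = 100·t = 9176 K → 9200 K to the nearest 200 K.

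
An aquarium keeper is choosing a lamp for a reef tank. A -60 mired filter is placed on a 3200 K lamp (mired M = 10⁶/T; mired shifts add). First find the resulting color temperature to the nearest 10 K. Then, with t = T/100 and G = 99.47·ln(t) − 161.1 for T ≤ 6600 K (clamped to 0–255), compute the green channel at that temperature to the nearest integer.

205

M_in = 10⁶/3200 = 312.50; M_out = 312.50 + (-60) = 252.50.
T_out = 10⁶/252.50 = 3960.4 K → 3960 K; t = 39.6.
G = 99.47·ln 39.6 − 161.1 = 99.47·3.6788 − 161.1 = 204.833.
Rounded: 205.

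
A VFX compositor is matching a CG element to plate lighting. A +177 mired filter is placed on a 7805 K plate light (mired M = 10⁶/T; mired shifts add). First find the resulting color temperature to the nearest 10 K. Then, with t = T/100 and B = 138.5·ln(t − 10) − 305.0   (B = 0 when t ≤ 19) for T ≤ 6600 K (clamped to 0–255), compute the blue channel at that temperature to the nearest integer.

128

M_in = 10⁶/7805 = 128.12; M_out = 128.12 + (+177) = 305.12.
T_out = 10⁶/305.12 = 3277.4 K → 3280 K; t = 32.8.
B = 138.5·ln(32.8 − 10) − 305.0 = 138.5·ln 22.8 − 305.0 = 138.5·3.1268 − 305.0 = 128.056.
Rounded: 128.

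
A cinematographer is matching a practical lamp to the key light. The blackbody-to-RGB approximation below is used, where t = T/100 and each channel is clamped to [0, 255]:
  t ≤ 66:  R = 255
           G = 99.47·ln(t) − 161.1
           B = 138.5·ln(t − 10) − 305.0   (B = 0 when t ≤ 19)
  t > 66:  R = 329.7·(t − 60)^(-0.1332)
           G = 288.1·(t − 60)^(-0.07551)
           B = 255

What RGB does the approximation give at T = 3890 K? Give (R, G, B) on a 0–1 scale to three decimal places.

(1.000, 0.796, 0.631)

t = 3890/100 = 38.9; the t ≤ 66 branch applies.
R = 255 by definition for t ≤ 66.
G = 99.47·ln 38.9 − 161.1 = 99.47·3.6610 − 161.1 = 203.059.
B = 138.5·ln(38.9 − 10) − 305.0 = 138.5·ln 28.9 − 305.0 = 138.5·3.3638 − 305.0 = 160.892.
Dividing each by 255: (1.0000, 0.7963, 0.6309) → (1.000, 0.796, 0.631).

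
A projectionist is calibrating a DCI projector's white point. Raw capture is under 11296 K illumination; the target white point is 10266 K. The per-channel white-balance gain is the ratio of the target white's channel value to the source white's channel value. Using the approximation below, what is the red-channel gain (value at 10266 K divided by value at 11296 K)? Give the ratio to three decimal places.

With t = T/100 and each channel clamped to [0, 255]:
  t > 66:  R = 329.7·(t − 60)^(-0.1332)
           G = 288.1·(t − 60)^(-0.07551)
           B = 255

1.029

At 11296 K (t = 112.96):
  R = 329.7·(112.96 − 60)^(-0.1332) = 329.7·52.96^(-0.1332) = 329.7·0.58935 = 194.307.
At 10266 K (t = 102.66):
  R = 329.7·(102.66 − 60)^(-0.1332) = 329.7·42.66^(-0.1332) = 329.7·0.60657 = 199.986.
Gain = 199.986 / 194.307 = 1.0292 → 1.029.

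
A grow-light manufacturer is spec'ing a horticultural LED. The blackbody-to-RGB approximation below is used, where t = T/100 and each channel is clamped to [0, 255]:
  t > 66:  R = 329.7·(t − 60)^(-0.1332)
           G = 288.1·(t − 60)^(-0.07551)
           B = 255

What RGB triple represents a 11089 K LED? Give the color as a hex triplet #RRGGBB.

t = 11089/100 = 110.89; the t > 66 branch applies.
R = 329.7·(110.89 − 60)^(-0.1332) = 329.7·50.89^(-0.1332) = 329.7·0.59248 = 195.342.
G = 288.1·(110.89 − 60)^(-0.07551) = 288.1·50.89^(-0.07551) = 288.1·0.74325 = 214.129.
B = 255 by definition for t > 66.
Rounded: (195, 214, 255).
In hex: #C3D6FF.

#C3D6FF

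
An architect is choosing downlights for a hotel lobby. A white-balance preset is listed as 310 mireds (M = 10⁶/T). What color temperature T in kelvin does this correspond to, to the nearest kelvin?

3226 K

T = 10⁶ / 310 = 3225.81 K → 3226 K.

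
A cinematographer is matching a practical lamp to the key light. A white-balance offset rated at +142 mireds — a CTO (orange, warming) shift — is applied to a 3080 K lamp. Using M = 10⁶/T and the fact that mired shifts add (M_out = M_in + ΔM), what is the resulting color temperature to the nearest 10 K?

M_in = 10⁶/3080 = 324.68 mireds.
M_out = 324.68 + (+142) = 466.68 mireds.
T_out = 10⁶/466.68 = 2142.8 K → 2140 K.

2140 K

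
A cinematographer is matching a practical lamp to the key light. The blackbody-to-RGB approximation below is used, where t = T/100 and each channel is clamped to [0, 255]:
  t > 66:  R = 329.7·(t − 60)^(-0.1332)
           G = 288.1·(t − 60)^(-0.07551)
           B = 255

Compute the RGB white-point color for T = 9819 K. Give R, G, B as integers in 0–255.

R=203, G=219, B=255

t = 9819/100 = 98.19; the t > 66 branch applies.
R = 329.7·(98.19 − 60)^(-0.1332) = 329.7·38.19^(-0.1332) = 329.7·0.61558 = 202.957.
G = 288.1·(98.19 − 60)^(-0.07551) = 288.1·38.19^(-0.07551) = 288.1·0.75953 = 218.822.
B = 255 by definition for t > 66.
Rounded: (203, 219, 255).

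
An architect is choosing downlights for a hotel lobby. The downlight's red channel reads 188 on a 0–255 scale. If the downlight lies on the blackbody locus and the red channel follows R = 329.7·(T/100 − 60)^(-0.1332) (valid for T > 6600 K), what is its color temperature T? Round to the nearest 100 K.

12800 K

(t − 60)^(-0.1332) = 188/329.7 = 0.57022.
t − 60 = 0.57022^(1/-0.1332) = 0.57022^(-7.508) = 67.848, so t = 127.848.
T = 100·t = 12785 K → 12800 K to the nearest 100 K.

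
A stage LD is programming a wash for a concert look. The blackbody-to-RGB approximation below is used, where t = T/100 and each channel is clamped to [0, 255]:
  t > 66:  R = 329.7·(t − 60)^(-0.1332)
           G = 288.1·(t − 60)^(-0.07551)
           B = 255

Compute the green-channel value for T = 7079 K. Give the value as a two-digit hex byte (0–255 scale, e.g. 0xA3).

t = 7079/100 = 70.79; the t > 66 branch applies.
G = 288.1·(70.79 − 60)^(-0.07551) = 288.1·10.79^(-0.07551) = 288.1·0.83560 = 240.735.
Rounded: 241; in hex, 0xF1.

0xF1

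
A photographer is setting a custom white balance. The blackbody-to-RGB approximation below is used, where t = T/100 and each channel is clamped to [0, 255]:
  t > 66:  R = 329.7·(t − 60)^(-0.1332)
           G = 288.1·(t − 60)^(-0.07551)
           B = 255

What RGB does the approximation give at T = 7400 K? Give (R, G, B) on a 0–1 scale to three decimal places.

(0.910, 0.926, 1.000)

t = 7400/100 = 74; the t > 66 branch applies.
R = 329.7·(74 − 60)^(-0.1332) = 329.7·14^(-0.1332) = 329.7·0.70362 = 231.982.
G = 288.1·(74 − 60)^(-0.07551) = 288.1·14^(-0.07551) = 288.1·0.81932 = 236.047.
B = 255 by definition for t > 66.
Dividing each by 255: (0.9097, 0.9257, 1.0000) → (0.910, 0.926, 1.000).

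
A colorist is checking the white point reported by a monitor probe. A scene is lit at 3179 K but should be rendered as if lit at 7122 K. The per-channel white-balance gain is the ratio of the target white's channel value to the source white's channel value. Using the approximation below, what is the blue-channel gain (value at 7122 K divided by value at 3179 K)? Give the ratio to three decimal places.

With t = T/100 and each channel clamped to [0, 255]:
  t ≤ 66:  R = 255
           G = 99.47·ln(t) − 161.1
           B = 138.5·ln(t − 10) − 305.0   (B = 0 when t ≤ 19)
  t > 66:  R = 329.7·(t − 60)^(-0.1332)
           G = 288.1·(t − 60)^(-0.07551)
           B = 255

2.094

At 3179 K (t = 31.79):
  B = 138.5·ln(31.79 − 10) − 305.0 = 138.5·ln 21.79 − 305.0 = 138.5·3.0815 − 305.0 = 121.781.
At 7122 K (t = 71.22):
  B = 255 by definition for t > 66.
Gain = 255.000 / 121.781 = 2.0939 → 2.094.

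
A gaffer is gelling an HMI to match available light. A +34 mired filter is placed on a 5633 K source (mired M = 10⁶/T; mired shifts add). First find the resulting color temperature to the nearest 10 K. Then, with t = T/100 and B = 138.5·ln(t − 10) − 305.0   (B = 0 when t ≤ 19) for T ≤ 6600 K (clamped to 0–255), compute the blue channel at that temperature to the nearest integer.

196

M_in = 10⁶/5633 = 177.53; M_out = 177.53 + (+34) = 211.53.
T_out = 10⁶/211.53 = 4727.6 K → 4730 K; t = 47.3.
B = 138.5·ln(47.3 − 10) − 305.0 = 138.5·ln 37.3 − 305.0 = 138.5·3.6190 − 305.0 = 196.231.
Rounded: 196.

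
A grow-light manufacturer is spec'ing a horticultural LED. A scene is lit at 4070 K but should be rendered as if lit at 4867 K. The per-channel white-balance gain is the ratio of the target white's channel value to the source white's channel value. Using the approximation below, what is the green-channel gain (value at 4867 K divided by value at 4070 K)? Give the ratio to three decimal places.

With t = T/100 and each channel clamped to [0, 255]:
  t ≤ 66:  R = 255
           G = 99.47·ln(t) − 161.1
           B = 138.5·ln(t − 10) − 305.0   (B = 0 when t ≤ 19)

At 4070 K (t = 40.7):
  G = 99.47·ln 40.7 − 161.1 = 99.47·3.7062 − 161.1 = 207.559.
At 4867 K (t = 48.67):
  G = 99.47·ln 48.67 − 161.1 = 99.47·3.8851 − 161.1 = 225.347.
Gain = 225.347 / 207.559 = 1.0857 → 1.086.

1.086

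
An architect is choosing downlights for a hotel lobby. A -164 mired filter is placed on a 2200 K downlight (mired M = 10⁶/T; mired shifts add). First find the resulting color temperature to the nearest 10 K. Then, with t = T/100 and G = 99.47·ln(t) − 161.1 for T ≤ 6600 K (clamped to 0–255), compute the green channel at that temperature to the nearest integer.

191

M_in = 10⁶/2200 = 454.55; M_out = 454.55 + (-164) = 290.55.
T_out = 10⁶/290.55 = 3441.8 K → 3440 K; t = 34.4.
G = 99.47·ln 34.4 − 161.1 = 99.47·3.5381 − 161.1 = 190.830.
Rounded: 191.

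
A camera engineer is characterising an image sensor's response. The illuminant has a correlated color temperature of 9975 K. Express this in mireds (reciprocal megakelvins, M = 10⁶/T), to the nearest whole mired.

100 mireds

M = 10⁶ / 9975 = 100.251 → 100 mireds.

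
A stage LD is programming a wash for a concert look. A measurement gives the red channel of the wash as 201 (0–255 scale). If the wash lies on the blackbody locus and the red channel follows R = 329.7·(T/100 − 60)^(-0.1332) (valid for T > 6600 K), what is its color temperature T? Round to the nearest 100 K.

10100 K

(t − 60)^(-0.1332) = 201/329.7 = 0.60965.
t − 60 = 0.60965^(1/-0.1332) = 0.60965^(-7.508) = 41.071, so t = 101.071.
T = 100·t = 10107 K → 10100 K to the nearest 100 K.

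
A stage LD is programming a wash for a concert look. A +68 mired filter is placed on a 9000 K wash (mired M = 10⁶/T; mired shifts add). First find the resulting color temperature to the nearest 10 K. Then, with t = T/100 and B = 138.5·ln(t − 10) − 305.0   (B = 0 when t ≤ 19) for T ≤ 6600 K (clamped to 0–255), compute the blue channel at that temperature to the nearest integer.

M_in = 10⁶/9000 = 111.11; M_out = 111.11 + (+68) = 179.11.
T_out = 10⁶/179.11 = 5583.1 K → 5580 K; t = 55.8.
B = 138.5·ln(55.8 − 10) − 305.0 = 138.5·ln 45.8 − 305.0 = 138.5·3.8243 − 305.0 = 224.663.
Rounded: 225.

225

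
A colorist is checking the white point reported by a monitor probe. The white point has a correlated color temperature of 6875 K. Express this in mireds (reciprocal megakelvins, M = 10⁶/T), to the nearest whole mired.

M = 10⁶ / 6875 = 145.455 → 145 mireds.

145 mireds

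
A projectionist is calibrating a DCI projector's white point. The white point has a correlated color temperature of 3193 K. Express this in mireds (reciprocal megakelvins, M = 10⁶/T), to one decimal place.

M = 10⁶ / 3193 = 313.185 → 313.2 mireds.

313.2 mireds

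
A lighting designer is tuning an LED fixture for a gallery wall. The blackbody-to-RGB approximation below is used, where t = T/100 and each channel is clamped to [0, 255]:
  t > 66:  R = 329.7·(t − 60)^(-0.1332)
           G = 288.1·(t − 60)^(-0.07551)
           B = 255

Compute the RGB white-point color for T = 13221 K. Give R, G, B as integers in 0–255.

t = 13221/100 = 132.21; the t > 66 branch applies.
R = 329.7·(132.21 − 60)^(-0.1332) = 329.7·72.21^(-0.1332) = 329.7·0.56550 = 186.446.
G = 288.1·(132.21 − 60)^(-0.07551) = 288.1·72.21^(-0.07551) = 288.1·0.72386 = 208.545.
B = 255 by definition for t > 66.
Rounded: (186, 209, 255).

R=186, G=209, B=255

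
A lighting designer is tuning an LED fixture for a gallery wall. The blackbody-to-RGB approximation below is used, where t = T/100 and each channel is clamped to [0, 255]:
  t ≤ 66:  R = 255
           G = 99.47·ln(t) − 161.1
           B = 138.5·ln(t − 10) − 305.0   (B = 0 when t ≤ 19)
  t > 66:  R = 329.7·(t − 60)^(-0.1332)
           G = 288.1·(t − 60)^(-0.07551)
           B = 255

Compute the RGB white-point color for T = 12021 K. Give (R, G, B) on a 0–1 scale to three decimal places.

t = 12021/100 = 120.21; the t > 66 branch applies.
R = 329.7·(120.21 − 60)^(-0.1332) = 329.7·60.21^(-0.1332) = 329.7·0.57936 = 191.015.
G = 288.1·(120.21 − 60)^(-0.07551) = 288.1·60.21^(-0.07551) = 288.1·0.73387 = 211.427.
B = 255 by definition for t > 66.
Dividing each by 255: (0.7491, 0.8291, 1.0000) → (0.749, 0.829, 1.000).

(0.749, 0.829, 1.000)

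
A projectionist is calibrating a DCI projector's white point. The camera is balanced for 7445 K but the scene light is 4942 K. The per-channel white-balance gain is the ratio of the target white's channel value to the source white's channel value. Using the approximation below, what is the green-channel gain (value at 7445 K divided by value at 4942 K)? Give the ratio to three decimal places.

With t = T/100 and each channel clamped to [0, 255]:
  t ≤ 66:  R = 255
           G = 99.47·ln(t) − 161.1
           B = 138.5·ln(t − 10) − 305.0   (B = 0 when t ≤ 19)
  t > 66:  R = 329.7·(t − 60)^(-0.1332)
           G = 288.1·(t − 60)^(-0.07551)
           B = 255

At 4942 K (t = 49.42):
  G = 99.47·ln 49.42 − 161.1 = 99.47·3.9004 − 161.1 = 226.868.
At 7445 K (t = 74.45):
  G = 288.1·(74.45 − 60)^(-0.07551) = 288.1·14.45^(-0.07551) = 288.1·0.81737 = 235.484.
Gain = 235.484 / 226.868 = 1.0380 → 1.038.

1.038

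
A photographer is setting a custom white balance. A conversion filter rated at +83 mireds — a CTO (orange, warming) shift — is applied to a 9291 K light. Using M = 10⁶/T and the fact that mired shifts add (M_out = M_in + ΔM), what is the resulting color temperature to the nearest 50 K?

M_in = 10⁶/9291 = 107.63 mireds.
M_out = 107.63 + (+83) = 190.63 mireds.
T_out = 10⁶/190.63 = 5245.7 K → 5250 K.

5250 K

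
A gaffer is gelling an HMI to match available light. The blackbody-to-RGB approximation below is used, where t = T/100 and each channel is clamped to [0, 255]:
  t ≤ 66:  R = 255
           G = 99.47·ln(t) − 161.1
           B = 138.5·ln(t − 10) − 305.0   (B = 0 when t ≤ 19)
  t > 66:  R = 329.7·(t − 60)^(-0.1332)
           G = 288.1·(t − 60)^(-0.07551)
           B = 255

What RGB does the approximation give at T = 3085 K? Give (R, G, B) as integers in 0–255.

t = 3085/100 = 30.85; the t ≤ 66 branch applies.
R = 255 by definition for t ≤ 66.
G = 99.47·ln 30.85 − 161.1 = 99.47·3.4291 − 161.1 = 179.996.
B = 138.5·ln(30.85 − 10) − 305.0 = 138.5·ln 20.85 − 305.0 = 138.5·3.0374 − 305.0 = 115.674.
Rounded: (255, 180, 116).

(255, 180, 116)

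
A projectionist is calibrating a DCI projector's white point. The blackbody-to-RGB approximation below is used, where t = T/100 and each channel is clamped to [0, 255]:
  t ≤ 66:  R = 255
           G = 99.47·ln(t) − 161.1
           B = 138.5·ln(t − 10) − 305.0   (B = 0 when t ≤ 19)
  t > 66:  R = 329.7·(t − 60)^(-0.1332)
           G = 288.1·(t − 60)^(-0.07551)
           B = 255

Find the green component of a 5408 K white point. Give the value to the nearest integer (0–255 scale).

236

t = 5408/100 = 54.08; the t ≤ 66 branch applies.
G = 99.47·ln 54.08 − 161.1 = 99.47·3.9905 − 161.1 = 235.831.
Rounded: 236.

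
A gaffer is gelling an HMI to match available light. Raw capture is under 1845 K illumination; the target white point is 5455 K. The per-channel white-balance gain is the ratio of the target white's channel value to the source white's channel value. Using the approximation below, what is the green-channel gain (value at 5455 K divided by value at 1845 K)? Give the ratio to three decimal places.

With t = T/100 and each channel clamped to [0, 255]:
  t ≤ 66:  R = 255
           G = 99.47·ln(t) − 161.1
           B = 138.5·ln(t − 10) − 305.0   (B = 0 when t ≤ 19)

At 1845 K (t = 18.45):
  G = 99.47·ln 18.45 − 161.1 = 99.47·2.9151 − 161.1 = 128.861.
At 5455 K (t = 54.55):
  G = 99.47·ln 54.55 − 161.1 = 99.47·3.9991 − 161.1 = 236.692.
Gain = 236.692 / 128.861 = 1.8368 → 1.837.

1.837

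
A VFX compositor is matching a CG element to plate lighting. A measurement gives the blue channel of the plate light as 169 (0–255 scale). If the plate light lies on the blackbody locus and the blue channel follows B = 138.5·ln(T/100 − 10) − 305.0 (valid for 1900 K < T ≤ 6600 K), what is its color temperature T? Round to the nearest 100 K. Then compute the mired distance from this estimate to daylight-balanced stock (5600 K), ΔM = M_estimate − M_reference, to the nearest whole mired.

ln(t − 10) = (169 + 305.0) / 138.5 = 3.4224.
t − 10 = e^3.4224 = 30.642, so t = 40.642.
T = 100·t = 4064 K → 4100 K to the nearest 100 K.
M_estimate = 10⁶/4100 = 243.90; M_reference = 10⁶/5600 = 178.57.
ΔM = 243.90 − 178.57 = 65.33 → +65 mireds.

+65 mireds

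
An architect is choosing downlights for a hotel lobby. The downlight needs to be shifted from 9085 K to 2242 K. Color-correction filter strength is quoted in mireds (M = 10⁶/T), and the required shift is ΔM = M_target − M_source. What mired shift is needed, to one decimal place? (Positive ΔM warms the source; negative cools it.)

M_source = 10⁶/9085 = 110.072; M_target = 10⁶/2242 = 446.030.
ΔM = 446.030 − 110.072 = 335.959 → +336.0 mireds, a warming shift.

+336.0 mireds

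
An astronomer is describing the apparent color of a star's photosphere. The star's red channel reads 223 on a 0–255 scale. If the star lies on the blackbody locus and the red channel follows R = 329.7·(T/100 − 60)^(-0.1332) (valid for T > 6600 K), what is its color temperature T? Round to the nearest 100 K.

7900 K

(t − 60)^(-0.1332) = 223/329.7 = 0.67637.
t − 60 = 0.67637^(1/-0.1332) = 0.67637^(-7.508) = 18.831, so t = 78.831.
T = 100·t = 7883 K → 7900 K to the nearest 100 K.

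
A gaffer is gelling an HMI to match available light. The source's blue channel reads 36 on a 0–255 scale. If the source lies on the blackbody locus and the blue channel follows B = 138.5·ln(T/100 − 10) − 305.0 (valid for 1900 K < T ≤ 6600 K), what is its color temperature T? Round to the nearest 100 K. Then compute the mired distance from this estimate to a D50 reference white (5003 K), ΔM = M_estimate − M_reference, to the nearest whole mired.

ln(t − 10) = (36 + 305.0) / 138.5 = 2.4621.
t − 10 = e^2.4621 = 11.729, so t = 21.729.
T = 100·t = 2173 K → 2200 K to the nearest 100 K.
M_estimate = 10⁶/2200 = 454.55; M_reference = 10⁶/5003 = 199.88.
ΔM = 454.55 − 199.88 = 254.67 → +255 mireds.

+255 mireds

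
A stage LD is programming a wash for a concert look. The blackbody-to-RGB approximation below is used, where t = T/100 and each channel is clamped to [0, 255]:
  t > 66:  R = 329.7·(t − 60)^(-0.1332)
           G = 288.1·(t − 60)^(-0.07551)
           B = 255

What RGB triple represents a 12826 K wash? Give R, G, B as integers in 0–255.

R=188, G=209, B=255

t = 12826/100 = 128.26; the t > 66 branch applies.
R = 329.7·(128.26 − 60)^(-0.1332) = 329.7·68.26^(-0.1332) = 329.7·0.56976 = 187.849.
G = 288.1·(128.26 − 60)^(-0.07551) = 288.1·68.26^(-0.07551) = 288.1·0.72695 = 209.433.
B = 255 by definition for t > 66.
Rounded: (188, 209, 255).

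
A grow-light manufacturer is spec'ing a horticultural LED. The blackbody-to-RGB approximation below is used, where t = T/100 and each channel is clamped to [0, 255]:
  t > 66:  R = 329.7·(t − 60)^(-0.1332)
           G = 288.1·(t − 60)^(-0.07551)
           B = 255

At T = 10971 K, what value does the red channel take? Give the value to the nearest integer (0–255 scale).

196

t = 10971/100 = 109.71; the t > 66 branch applies.
R = 329.7·(109.71 − 60)^(-0.1332) = 329.7·49.71^(-0.1332) = 329.7·0.59434 = 195.953.
Rounded: 196.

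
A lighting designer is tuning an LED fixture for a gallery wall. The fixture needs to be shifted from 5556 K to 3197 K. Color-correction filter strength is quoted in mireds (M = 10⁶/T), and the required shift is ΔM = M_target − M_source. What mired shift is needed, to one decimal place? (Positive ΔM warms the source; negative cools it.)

M_source = 10⁶/5556 = 179.986; M_target = 10⁶/3197 = 312.793.
ΔM = 312.793 − 179.986 = 132.808 → +132.8 mireds, a warming shift.

+132.8 mireds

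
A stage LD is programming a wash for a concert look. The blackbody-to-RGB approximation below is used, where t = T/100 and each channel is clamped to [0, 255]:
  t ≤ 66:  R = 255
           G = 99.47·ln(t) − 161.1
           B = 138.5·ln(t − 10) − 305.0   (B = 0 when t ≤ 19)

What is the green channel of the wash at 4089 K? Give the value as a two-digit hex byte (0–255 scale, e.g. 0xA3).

0xD0

t = 4089/100 = 40.89; the t ≤ 66 branch applies.
G = 99.47·ln 40.89 − 161.1 = 99.47·3.7109 − 161.1 = 208.022.
Rounded: 208; in hex, 0xD0.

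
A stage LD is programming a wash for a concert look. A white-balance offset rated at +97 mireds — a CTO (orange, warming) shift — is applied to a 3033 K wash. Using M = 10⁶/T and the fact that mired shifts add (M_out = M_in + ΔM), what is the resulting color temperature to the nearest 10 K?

M_in = 10⁶/3033 = 329.71 mireds.
M_out = 329.71 + (+97) = 426.71 mireds.
T_out = 10⁶/426.71 = 2343.5 K → 2340 K.

2340 K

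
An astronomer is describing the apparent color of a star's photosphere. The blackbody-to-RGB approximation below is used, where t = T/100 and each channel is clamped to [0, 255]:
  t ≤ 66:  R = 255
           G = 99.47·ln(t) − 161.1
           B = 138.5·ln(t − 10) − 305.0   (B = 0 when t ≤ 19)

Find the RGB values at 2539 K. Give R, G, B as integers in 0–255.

R=255, G=161, B=74

t = 2539/100 = 25.39; the t ≤ 66 branch applies.
R = 255 by definition for t ≤ 66.
G = 99.47·ln 25.39 − 161.1 = 99.47·3.2344 − 161.1 = 160.621.
B = 138.5·ln(25.39 − 10) − 305.0 = 138.5·ln 15.39 − 305.0 = 138.5·2.7337 − 305.0 = 73.620.
Rounded: (255, 161, 74).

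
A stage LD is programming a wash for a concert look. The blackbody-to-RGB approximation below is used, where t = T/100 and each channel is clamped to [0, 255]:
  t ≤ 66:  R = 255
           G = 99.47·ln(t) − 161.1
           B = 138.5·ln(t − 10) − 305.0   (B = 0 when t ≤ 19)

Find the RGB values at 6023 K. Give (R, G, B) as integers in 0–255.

(255, 247, 237)

t = 6023/100 = 60.23; the t ≤ 66 branch applies.
R = 255 by definition for t ≤ 66.
G = 99.47·ln 60.23 − 161.1 = 99.47·4.0982 − 161.1 = 246.545.
B = 138.5·ln(60.23 − 10) − 305.0 = 138.5·ln 50.23 − 305.0 = 138.5·3.9166 − 305.0 = 237.451.
Rounded: (255, 247, 237).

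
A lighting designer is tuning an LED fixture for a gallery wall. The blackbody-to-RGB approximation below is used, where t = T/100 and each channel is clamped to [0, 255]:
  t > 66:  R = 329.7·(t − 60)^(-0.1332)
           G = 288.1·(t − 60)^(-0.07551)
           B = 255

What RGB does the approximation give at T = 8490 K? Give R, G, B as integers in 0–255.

t = 8490/100 = 84.9; the t > 66 branch applies.
R = 329.7·(84.9 − 60)^(-0.1332) = 329.7·24.9^(-0.1332) = 329.7·0.65167 = 214.855.
G = 288.1·(84.9 − 60)^(-0.07551) = 288.1·24.9^(-0.07551) = 288.1·0.78446 = 226.004.
B = 255 by definition for t > 66.
Rounded: (215, 226, 255).

R=215, G=226, B=255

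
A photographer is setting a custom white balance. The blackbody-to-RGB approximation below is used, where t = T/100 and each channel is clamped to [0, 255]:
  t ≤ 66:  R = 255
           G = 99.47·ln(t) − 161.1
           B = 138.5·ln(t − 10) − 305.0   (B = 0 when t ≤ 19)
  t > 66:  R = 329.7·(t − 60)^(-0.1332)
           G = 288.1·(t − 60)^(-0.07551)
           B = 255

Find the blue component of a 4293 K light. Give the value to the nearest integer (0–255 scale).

t = 4293/100 = 42.93; the t ≤ 66 branch applies.
B = 138.5·ln(42.93 − 10) − 305.0 = 138.5·ln 32.93 − 305.0 = 138.5·3.4944 − 305.0 = 178.972.
Rounded: 179.

179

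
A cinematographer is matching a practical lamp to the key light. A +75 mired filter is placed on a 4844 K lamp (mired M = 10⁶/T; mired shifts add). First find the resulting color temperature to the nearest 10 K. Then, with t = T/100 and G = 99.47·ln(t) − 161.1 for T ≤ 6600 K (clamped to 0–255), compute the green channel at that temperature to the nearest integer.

M_in = 10⁶/4844 = 206.44; M_out = 206.44 + (+75) = 281.44.
T_out = 10⁶/281.44 = 3553.1 K → 3550 K; t = 35.5.
G = 99.47·ln 35.5 − 161.1 = 99.47·3.5695 − 161.1 = 193.961.
Rounded: 194.

194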